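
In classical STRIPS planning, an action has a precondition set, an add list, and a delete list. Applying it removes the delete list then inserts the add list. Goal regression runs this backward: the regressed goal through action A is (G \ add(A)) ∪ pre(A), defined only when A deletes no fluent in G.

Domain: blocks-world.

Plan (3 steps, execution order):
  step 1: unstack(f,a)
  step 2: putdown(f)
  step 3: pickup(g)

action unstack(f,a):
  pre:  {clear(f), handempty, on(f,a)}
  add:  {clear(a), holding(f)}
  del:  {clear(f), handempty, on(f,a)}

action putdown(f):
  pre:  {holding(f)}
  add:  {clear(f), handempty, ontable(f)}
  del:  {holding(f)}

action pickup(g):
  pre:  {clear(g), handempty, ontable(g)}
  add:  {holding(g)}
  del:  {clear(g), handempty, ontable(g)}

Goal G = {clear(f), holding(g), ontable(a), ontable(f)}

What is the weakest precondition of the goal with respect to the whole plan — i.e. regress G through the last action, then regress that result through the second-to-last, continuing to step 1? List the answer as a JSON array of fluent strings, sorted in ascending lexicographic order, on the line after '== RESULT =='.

Work backward from the goal:
  through step 3 (pickup(g)): drop {holding(g)}, keep {clear(f), ontable(a), ontable(f)}, require {clear(g), handempty, ontable(g)}
    → {clear(f), clear(g), handempty, ontable(a), ontable(f), ontable(g)}
  through step 2 (putdown(f)): drop {clear(f), handempty, ontable(f)}, keep {clear(g), ontable(a), ontable(g)}, require {holding(f)}
    → {clear(g), holding(f), ontable(a), ontable(g)}
  through step 1 (unstack(f,a)): drop {holding(f)}, keep {clear(g), ontable(a), ontable(g)}, require {clear(f), handempty, on(f,a)}
    → {clear(f), clear(g), handempty, on(f,a), ontable(a), ontable(g)}

== RESULT ==
["clear(f)", "clear(g)", "handempty", "on(f,a)", "ontable(a)", "ontable(g)"]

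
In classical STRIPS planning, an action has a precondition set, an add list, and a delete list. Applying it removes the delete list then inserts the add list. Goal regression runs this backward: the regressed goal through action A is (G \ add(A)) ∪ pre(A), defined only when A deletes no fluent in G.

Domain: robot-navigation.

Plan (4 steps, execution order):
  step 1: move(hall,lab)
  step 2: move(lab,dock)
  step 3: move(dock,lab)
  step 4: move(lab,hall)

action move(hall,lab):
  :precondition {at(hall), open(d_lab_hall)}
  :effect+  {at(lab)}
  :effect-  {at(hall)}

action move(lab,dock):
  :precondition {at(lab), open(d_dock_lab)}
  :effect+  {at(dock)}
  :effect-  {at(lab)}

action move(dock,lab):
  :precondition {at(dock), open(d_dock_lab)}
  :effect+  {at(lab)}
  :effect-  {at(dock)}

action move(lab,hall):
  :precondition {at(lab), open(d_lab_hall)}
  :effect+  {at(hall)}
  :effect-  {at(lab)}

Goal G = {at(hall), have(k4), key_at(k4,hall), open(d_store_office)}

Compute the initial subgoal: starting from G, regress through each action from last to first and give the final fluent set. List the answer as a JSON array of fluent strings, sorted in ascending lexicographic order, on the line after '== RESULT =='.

Work backward from the goal:
  through step 4 (move(lab,hall)): drop {at(hall)}, keep {have(k4), key_at(k4,hall), open(d_store_office)}, require {at(lab), open(d_lab_hall)}
    → {at(lab), have(k4), key_at(k4,hall), open(d_lab_hall), open(d_store_office)}
  through step 3 (move(dock,lab)): drop {at(lab)}, keep {have(k4), key_at(k4,hall), open(d_lab_hall), open(d_store_office)}, require {at(dock), open(d_dock_lab)}
    → {at(dock), have(k4), key_at(k4,hall), open(d_dock_lab), open(d_lab_hall), open(d_store_office)}
  through step 2 (move(lab,dock)): drop {at(dock)}, keep {have(k4), key_at(k4,hall), open(d_dock_lab), open(d_lab_hall), open(d_store_office)}, require {at(lab), open(d_dock_lab)}
    → {at(lab), have(k4), key_at(k4,hall), open(d_dock_lab), open(d_lab_hall), open(d_store_office)}
  through step 1 (move(hall,lab)): drop {at(lab)}, keep {have(k4), key_at(k4,hall), open(d_dock_lab), open(d_lab_hall), open(d_store_office)}, require {at(hall), open(d_lab_hall)}
    → {at(hall), have(k4), key_at(k4,hall), open(d_dock_lab), open(d_lab_hall), open(d_store_office)}

== RESULT ==
["at(hall)", "have(k4)", "key_at(k4,hall)", "open(d_dock_lab)", "open(d_lab_hall)", "open(d_store_office)"]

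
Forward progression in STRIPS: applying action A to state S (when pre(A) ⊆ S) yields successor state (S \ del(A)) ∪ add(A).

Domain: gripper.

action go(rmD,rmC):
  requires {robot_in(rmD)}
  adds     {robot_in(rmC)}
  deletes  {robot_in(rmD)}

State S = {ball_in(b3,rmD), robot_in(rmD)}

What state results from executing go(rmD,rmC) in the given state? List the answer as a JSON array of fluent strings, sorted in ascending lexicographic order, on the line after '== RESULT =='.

Compute (S \ del) ∪ add:
  pre ⊆ S: {robot_in(rmD)} ⊆ S  — applicable
  S \ del = {ball_in(b3,rmD)}
  ∪ add   = {ball_in(b3,rmD), robot_in(rmC)}

== RESULT ==
["ball_in(b3,rmD)", "robot_in(rmC)"]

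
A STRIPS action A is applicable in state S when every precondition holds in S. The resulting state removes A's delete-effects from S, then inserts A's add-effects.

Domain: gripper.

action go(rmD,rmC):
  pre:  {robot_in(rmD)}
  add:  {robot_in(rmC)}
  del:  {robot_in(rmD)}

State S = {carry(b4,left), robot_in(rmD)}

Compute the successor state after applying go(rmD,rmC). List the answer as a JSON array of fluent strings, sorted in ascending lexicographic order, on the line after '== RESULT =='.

Progress:
  pre ⊆ S: {robot_in(rmD)} ⊆ S  — applicable
  S \ del = {carry(b4,left)}
  ∪ add   = {carry(b4,left), robot_in(rmC)}

== RESULT ==
["carry(b4,left)", "robot_in(rmC)"]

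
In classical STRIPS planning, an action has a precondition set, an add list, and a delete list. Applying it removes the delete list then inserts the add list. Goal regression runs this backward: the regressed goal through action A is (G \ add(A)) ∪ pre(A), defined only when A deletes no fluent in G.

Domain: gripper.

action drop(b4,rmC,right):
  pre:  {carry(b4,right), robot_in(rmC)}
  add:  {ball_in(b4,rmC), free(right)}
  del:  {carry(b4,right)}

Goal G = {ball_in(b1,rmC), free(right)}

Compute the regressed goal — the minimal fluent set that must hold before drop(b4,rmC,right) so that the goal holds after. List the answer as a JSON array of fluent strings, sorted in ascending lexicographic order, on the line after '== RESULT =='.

Regress:
  G ∩ del = {}  (empty — regression defined)
  G \ add = {ball_in(b1,rmC), free(right)} \ {ball_in(b4,rmC), free(right)} = {ball_in(b1,rmC)}
  ∪ pre   = {ball_in(b1,rmC)} ∪ {carry(b4,right), robot_in(rmC)}
          = {ball_in(b1,rmC), carry(b4,right), robot_in(rmC)}

== RESULT ==
["ball_in(b1,rmC)", "carry(b4,right)", "robot_in(rmC)"]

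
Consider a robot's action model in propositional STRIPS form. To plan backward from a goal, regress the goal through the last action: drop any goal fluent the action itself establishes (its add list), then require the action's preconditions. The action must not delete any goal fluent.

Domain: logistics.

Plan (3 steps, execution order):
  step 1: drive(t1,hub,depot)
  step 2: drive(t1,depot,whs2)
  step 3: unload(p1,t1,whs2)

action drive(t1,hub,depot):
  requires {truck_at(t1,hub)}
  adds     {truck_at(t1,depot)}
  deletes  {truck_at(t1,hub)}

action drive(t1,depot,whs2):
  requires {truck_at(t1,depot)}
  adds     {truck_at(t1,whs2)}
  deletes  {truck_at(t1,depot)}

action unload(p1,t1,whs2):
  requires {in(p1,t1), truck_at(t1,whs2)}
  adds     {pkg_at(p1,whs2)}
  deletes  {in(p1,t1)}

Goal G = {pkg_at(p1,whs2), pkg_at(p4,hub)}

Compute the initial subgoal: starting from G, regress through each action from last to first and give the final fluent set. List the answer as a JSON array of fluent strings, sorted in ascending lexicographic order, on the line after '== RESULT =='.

Work backward from the goal:
  through step 3 (unload(p1,t1,whs2)): drop {pkg_at(p1,whs2)}, keep {pkg_at(p4,hub)}, require {in(p1,t1), truck_at(t1,whs2)}
    → {in(p1,t1), pkg_at(p4,hub), truck_at(t1,whs2)}
  through step 2 (drive(t1,depot,whs2)): drop {truck_at(t1,whs2)}, keep {in(p1,t1), pkg_at(p4,hub)}, require {truck_at(t1,depot)}
    → {in(p1,t1), pkg_at(p4,hub), truck_at(t1,depot)}
  through step 1 (drive(t1,hub,depot)): drop {truck_at(t1,depot)}, keep {in(p1,t1), pkg_at(p4,hub)}, require {truck_at(t1,hub)}
    → {in(p1,t1), pkg_at(p4,hub), truck_at(t1,hub)}

== RESULT ==
["in(p1,t1)", "pkg_at(p4,hub)", "truck_at(t1,hub)"]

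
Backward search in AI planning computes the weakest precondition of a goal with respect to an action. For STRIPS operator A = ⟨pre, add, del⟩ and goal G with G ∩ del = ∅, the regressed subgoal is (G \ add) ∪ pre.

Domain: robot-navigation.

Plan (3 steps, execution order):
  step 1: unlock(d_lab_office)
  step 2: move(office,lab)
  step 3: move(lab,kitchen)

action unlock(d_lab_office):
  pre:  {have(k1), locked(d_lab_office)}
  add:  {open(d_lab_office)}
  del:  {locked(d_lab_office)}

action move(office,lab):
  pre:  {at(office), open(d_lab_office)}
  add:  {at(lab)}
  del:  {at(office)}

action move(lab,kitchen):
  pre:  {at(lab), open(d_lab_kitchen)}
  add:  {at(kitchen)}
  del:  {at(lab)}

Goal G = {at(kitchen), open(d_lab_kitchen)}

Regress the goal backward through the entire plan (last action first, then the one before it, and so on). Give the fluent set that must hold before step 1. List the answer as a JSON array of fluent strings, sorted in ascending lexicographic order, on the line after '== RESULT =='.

Work backward from the goal:
  through step 3 (move(lab,kitchen)): drop {at(kitchen)}, keep {open(d_lab_kitchen)}, require {at(lab), open(d_lab_kitchen)}
    → {at(lab), open(d_lab_kitchen)}
  through step 2 (move(office,lab)): drop {at(lab)}, keep {open(d_lab_kitchen)}, require {at(office), open(d_lab_office)}
    → {at(office), open(d_lab_kitchen), open(d_lab_office)}
  through step 1 (unlock(d_lab_office)): drop {open(d_lab_office)}, keep {at(office), open(d_lab_kitchen)}, require {have(k1), locked(d_lab_office)}
    → {at(office), have(k1), locked(d_lab_office), open(d_lab_kitchen)}

== RESULT ==
["at(office)", "have(k1)", "locked(d_lab_office)", "open(d_lab_kitchen)"]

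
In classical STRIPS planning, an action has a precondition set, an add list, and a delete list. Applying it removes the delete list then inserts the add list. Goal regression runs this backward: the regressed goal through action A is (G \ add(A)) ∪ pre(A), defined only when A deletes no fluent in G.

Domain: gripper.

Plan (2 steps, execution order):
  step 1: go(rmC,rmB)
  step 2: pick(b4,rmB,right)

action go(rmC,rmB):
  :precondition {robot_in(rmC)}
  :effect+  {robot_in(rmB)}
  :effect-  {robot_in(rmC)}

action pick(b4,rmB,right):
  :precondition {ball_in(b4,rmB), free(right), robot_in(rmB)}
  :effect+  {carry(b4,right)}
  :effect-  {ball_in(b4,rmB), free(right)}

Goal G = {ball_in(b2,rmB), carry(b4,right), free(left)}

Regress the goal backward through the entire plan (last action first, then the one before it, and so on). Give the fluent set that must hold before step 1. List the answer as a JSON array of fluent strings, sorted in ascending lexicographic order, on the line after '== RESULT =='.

Work backward from the goal:
  through step 2 (pick(b4,rmB,right)): drop {carry(b4,right)}, keep {ball_in(b2,rmB), free(left)}, require {ball_in(b4,rmB), free(right), robot_in(rmB)}
    → {ball_in(b2,rmB), ball_in(b4,rmB), free(left), free(right), robot_in(rmB)}
  through step 1 (go(rmC,rmB)): drop {robot_in(rmB)}, keep {ball_in(b2,rmB), ball_in(b4,rmB), free(left), free(right)}, require {robot_in(rmC)}
    → {ball_in(b2,rmB), ball_in(b4,rmB), free(left), free(right), robot_in(rmC)}

== RESULT ==
["ball_in(b2,rmB)", "ball_in(b4,rmB)", "free(left)", "free(right)", "robot_in(rmC)"]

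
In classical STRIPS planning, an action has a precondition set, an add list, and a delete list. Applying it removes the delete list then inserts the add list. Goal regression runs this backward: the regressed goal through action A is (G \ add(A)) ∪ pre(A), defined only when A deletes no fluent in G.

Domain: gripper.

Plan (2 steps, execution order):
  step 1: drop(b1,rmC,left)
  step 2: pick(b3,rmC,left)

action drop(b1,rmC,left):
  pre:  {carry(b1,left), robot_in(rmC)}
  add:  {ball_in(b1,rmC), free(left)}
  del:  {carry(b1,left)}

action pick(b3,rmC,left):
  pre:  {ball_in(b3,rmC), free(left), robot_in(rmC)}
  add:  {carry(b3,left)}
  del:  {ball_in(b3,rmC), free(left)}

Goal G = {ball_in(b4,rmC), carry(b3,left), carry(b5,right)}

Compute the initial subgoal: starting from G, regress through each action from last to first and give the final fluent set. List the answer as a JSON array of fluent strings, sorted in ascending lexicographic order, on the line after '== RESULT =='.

Work backward from the goal:
  through step 2 (pick(b3,rmC,left)): drop {carry(b3,left)}, keep {ball_in(b4,rmC), carry(b5,right)}, require {ball_in(b3,rmC), free(left), robot_in(rmC)}
    → {ball_in(b3,rmC), ball_in(b4,rmC), carry(b5,right), free(left), robot_in(rmC)}
  through step 1 (drop(b1,rmC,left)): drop {free(left)}, keep {ball_in(b3,rmC), ball_in(b4,rmC), carry(b5,right), robot_in(rmC)}, require {carry(b1,left), robot_in(rmC)}
    → {ball_in(b3,rmC), ball_in(b4,rmC), carry(b1,left), carry(b5,right), robot_in(rmC)}

== RESULT ==
["ball_in(b3,rmC)", "ball_in(b4,rmC)", "carry(b1,left)", "carry(b5,right)", "robot_in(rmC)"]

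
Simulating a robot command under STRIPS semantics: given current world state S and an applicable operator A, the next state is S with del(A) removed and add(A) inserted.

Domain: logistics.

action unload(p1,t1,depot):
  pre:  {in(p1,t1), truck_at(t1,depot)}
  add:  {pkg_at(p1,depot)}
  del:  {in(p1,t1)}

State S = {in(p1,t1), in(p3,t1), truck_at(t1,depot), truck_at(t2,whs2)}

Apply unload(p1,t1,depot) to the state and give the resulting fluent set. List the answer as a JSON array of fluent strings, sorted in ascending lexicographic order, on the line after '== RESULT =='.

Compute (S \ del) ∪ add:
  pre ⊆ S: {in(p1,t1), truck_at(t1,depot)} ⊆ S  — applicable
  S \ del = {in(p3,t1), truck_at(t1,depot), truck_at(t2,whs2)}
  ∪ add   = {in(p3,t1), pkg_at(p1,depot), truck_at(t1,depot), truck_at(t2,whs2)}

== RESULT ==
["in(p3,t1)", "pkg_at(p1,depot)", "truck_at(t1,depot)", "truck_at(t2,whs2)"]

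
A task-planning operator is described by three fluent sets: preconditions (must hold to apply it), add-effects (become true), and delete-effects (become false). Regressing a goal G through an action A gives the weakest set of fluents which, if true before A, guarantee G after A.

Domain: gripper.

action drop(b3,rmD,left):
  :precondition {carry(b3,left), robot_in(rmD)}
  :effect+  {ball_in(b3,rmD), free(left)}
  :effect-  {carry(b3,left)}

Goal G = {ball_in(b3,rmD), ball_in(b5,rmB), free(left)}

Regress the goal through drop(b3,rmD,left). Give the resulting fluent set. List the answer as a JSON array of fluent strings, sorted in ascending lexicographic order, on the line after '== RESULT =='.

Regress:
  G ∩ del = {}  (empty — regression defined)
  G \ add = {ball_in(b3,rmD), ball_in(b5,rmB), free(left)} \ {ball_in(b3,rmD), free(left)} = {ball_in(b5,rmB)}
  ∪ pre   = {ball_in(b5,rmB)} ∪ {carry(b3,left), robot_in(rmD)}
          = {ball_in(b5,rmB), carry(b3,left), robot_in(rmD)}

== RESULT ==
["ball_in(b5,rmB)", "carry(b3,left)", "robot_in(rmD)"]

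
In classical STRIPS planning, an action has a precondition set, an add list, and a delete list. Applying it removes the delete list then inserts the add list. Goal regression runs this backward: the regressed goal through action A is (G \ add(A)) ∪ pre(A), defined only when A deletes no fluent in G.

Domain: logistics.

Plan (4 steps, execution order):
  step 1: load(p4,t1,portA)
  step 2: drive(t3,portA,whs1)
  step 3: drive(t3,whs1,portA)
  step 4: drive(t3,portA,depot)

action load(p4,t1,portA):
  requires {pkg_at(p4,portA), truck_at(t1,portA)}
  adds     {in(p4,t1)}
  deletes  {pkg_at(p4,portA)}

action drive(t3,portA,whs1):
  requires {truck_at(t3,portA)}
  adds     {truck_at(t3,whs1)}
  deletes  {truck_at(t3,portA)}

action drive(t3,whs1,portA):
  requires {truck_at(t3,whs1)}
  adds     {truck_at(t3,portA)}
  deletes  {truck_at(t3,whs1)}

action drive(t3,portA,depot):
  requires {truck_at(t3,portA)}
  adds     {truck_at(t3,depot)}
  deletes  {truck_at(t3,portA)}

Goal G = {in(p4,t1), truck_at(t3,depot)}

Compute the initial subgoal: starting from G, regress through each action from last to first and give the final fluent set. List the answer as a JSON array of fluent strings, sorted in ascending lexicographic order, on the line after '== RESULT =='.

Regress step by step:
  through step 4 (drive(t3,portA,depot)): drop {truck_at(t3,depot)}, keep {in(p4,t1)}, require {truck_at(t3,portA)}
    → {in(p4,t1), truck_at(t3,portA)}
  through step 3 (drive(t3,whs1,portA)): drop {truck_at(t3,portA)}, keep {in(p4,t1)}, require {truck_at(t3,whs1)}
    → {in(p4,t1), truck_at(t3,whs1)}
  through step 2 (drive(t3,portA,whs1)): drop {truck_at(t3,whs1)}, keep {in(p4,t1)}, require {truck_at(t3,portA)}
    → {in(p4,t1), truck_at(t3,portA)}
  through step 1 (load(p4,t1,portA)): drop {in(p4,t1)}, keep {truck_at(t3,portA)}, require {pkg_at(p4,portA), truck_at(t1,portA)}
    → {pkg_at(p4,portA), truck_at(t1,portA), truck_at(t3,portA)}

== RESULT ==
["pkg_at(p4,portA)", "truck_at(t1,portA)", "truck_at(t3,portA)"]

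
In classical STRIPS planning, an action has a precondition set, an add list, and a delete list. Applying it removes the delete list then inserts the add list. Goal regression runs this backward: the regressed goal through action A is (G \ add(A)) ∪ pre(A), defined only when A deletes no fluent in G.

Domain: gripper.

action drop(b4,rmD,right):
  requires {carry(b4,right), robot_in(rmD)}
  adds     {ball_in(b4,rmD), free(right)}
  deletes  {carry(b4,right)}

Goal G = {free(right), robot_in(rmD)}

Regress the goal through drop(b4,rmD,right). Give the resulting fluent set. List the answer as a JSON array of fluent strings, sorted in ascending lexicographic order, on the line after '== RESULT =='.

Regress:
  G ∩ del = {}  (empty — regression defined)
  G \ add = {free(right), robot_in(rmD)} \ {ball_in(b4,rmD), free(right)} = {robot_in(rmD)}
  ∪ pre   = {robot_in(rmD)} ∪ {carry(b4,right), robot_in(rmD)}
          = {carry(b4,right), robot_in(rmD)}

== RESULT ==
["carry(b4,right)", "robot_in(rmD)"]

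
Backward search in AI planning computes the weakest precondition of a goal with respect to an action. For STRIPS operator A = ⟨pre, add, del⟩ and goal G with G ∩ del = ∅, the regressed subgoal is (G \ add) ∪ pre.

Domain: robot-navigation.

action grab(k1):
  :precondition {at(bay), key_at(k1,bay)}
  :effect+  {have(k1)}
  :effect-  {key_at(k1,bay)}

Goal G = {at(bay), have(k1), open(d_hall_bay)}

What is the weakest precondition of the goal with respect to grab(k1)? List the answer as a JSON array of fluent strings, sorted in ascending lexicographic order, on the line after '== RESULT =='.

Compute (G \ add) ∪ pre:
  G ∩ del = {}  (empty — regression defined)
  G \ add = {at(bay), have(k1), open(d_hall_bay)} \ {have(k1)} = {at(bay), open(d_hall_bay)}
  ∪ pre   = {at(bay), open(d_hall_bay)} ∪ {at(bay), key_at(k1,bay)}
          = {at(bay), key_at(k1,bay), open(d_hall_bay)}

== RESULT ==
["at(bay)", "key_at(k1,bay)", "open(d_hall_bay)"]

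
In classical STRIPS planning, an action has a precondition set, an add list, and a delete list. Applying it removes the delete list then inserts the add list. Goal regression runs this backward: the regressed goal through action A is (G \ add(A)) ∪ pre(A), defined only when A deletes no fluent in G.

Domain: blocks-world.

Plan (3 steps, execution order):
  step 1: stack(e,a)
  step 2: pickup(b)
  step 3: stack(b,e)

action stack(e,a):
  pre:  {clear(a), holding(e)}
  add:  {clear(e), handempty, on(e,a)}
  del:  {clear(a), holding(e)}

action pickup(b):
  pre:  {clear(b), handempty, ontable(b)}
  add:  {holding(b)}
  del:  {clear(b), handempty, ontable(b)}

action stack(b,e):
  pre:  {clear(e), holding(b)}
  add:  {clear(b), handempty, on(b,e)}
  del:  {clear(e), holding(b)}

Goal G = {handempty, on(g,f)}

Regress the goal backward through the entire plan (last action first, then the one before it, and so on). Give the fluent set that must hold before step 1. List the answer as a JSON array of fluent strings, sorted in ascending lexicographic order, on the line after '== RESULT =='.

Work backward from the goal:
  through step 3 (stack(b,e)): drop {handempty}, keep {on(g,f)}, require {clear(e), holding(b)}
    → {clear(e), holding(b), on(g,f)}
  through step 2 (pickup(b)): drop {holding(b)}, keep {clear(e), on(g,f)}, require {clear(b), handempty, ontable(b)}
    → {clear(b), clear(e), handempty, on(g,f), ontable(b)}
  through step 1 (stack(e,a)): drop {clear(e), handempty}, keep {clear(b), on(g,f), ontable(b)}, require {clear(a), holding(e)}
    → {clear(a), clear(b), holding(e), on(g,f), ontable(b)}

== RESULT ==
["clear(a)", "clear(b)", "holding(e)", "on(g,f)", "ontable(b)"]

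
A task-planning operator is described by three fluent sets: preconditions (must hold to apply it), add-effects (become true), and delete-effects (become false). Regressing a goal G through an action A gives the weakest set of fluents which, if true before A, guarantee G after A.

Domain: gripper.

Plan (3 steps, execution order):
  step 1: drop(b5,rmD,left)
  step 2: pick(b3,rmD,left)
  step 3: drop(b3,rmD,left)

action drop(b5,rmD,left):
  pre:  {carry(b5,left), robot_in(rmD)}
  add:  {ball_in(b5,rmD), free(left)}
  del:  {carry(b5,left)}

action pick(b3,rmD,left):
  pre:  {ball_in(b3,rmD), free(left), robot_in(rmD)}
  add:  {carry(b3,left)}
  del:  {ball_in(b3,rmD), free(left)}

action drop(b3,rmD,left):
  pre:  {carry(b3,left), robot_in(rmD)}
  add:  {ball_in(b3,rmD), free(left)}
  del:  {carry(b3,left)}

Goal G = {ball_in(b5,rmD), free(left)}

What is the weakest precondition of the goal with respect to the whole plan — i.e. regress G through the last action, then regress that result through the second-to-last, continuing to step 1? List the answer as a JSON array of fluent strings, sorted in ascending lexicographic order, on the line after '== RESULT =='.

Regress step by step:
  through step 3 (drop(b3,rmD,left)): drop {free(left)}, keep {ball_in(b5,rmD)}, require {carry(b3,left), robot_in(rmD)}
    → {ball_in(b5,rmD), carry(b3,left), robot_in(rmD)}
  through step 2 (pick(b3,rmD,left)): drop {carry(b3,left)}, keep {ball_in(b5,rmD), robot_in(rmD)}, require {ball_in(b3,rmD), free(left), robot_in(rmD)}
    → {ball_in(b3,rmD), ball_in(b5,rmD), free(left), robot_in(rmD)}
  through step 1 (drop(b5,rmD,left)): drop {ball_in(b5,rmD), free(left)}, keep {ball_in(b3,rmD), robot_in(rmD)}, require {carry(b5,left), robot_in(rmD)}
    → {ball_in(b3,rmD), carry(b5,left), robot_in(rmD)}

== RESULT ==
["ball_in(b3,rmD)", "carry(b5,left)", "robot_in(rmD)"]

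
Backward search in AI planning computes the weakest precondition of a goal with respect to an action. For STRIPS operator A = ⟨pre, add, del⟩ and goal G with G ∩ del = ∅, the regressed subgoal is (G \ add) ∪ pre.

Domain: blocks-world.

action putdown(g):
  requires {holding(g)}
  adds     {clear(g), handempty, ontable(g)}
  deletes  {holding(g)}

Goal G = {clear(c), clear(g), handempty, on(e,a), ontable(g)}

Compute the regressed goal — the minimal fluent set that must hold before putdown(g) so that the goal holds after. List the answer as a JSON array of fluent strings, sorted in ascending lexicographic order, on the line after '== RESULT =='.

Regress:
  G ∩ del = {}  (empty — regression defined)
  G \ add = {clear(c), clear(g), handempty, on(e,a), ontable(g)} \ {clear(g), handempty, ontable(g)} = {clear(c), on(e,a)}
  ∪ pre   = {clear(c), on(e,a)} ∪ {holding(g)}
          = {clear(c), holding(g), on(e,a)}

== RESULT ==
["clear(c)", "holding(g)", "on(e,a)"]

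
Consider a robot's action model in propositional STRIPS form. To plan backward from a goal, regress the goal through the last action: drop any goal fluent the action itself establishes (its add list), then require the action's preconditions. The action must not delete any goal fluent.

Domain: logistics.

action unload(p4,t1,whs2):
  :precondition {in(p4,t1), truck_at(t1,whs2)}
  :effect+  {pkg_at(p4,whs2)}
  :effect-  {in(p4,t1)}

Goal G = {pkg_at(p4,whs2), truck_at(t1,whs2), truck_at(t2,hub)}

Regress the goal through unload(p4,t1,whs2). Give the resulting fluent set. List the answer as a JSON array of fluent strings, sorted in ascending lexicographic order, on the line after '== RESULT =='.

Compute (G \ add) ∪ pre:
  G ∩ del = {}  (empty — regression defined)
  G \ add = {pkg_at(p4,whs2), truck_at(t1,whs2), truck_at(t2,hub)} \ {pkg_at(p4,whs2)} = {truck_at(t1,whs2), truck_at(t2,hub)}
  ∪ pre   = {truck_at(t1,whs2), truck_at(t2,hub)} ∪ {in(p4,t1), truck_at(t1,whs2)}
          = {in(p4,t1), truck_at(t1,whs2), truck_at(t2,hub)}

== RESULT ==
["in(p4,t1)", "truck_at(t1,whs2)", "truck_at(t2,hub)"]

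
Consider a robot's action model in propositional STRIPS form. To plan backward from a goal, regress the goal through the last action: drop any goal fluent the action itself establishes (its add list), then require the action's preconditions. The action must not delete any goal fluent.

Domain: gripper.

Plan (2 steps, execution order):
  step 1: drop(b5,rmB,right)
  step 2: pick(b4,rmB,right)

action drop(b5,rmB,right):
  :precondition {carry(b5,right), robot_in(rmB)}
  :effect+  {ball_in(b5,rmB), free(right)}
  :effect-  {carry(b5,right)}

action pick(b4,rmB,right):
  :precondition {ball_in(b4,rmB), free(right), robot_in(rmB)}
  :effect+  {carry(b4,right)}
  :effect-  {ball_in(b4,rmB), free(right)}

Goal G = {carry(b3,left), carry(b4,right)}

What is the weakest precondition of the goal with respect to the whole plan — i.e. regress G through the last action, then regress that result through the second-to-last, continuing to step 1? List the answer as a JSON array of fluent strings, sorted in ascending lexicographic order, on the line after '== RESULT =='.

Work backward from the goal:
  through step 2 (pick(b4,rmB,right)): drop {carry(b4,right)}, keep {carry(b3,left)}, require {ball_in(b4,rmB), free(right), robot_in(rmB)}
    → {ball_in(b4,rmB), carry(b3,left), free(right), robot_in(rmB)}
  through step 1 (drop(b5,rmB,right)): drop {free(right)}, keep {ball_in(b4,rmB), carry(b3,left), robot_in(rmB)}, require {carry(b5,right), robot_in(rmB)}
    → {ball_in(b4,rmB), carry(b3,left), carry(b5,right), robot_in(rmB)}

== RESULT ==
["ball_in(b4,rmB)", "carry(b3,left)", "carry(b5,right)", "robot_in(rmB)"]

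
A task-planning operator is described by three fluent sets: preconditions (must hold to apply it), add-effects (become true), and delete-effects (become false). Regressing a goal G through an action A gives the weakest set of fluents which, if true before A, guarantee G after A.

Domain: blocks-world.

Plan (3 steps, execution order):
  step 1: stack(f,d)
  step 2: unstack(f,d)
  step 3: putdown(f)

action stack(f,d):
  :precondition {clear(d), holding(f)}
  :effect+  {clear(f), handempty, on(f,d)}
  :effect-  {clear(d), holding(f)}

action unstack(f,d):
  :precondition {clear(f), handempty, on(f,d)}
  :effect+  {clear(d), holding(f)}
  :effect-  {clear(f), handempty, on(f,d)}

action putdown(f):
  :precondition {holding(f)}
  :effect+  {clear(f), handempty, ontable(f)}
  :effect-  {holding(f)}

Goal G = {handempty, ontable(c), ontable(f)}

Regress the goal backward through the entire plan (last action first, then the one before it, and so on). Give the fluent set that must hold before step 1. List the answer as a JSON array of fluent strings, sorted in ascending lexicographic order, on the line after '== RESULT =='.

Work backward from the goal:
  through step 3 (putdown(f)): drop {handempty, ontable(f)}, keep {ontable(c)}, require {holding(f)}
    → {holding(f), ontable(c)}
  through step 2 (unstack(f,d)): drop {holding(f)}, keep {ontable(c)}, require {clear(f), handempty, on(f,d)}
    → {clear(f), handempty, on(f,d), ontable(c)}
  through step 1 (stack(f,d)): drop {clear(f), handempty, on(f,d)}, keep {ontable(c)}, require {clear(d), holding(f)}
    → {clear(d), holding(f), ontable(c)}

== RESULT ==
["clear(d)", "holding(f)", "ontable(c)"]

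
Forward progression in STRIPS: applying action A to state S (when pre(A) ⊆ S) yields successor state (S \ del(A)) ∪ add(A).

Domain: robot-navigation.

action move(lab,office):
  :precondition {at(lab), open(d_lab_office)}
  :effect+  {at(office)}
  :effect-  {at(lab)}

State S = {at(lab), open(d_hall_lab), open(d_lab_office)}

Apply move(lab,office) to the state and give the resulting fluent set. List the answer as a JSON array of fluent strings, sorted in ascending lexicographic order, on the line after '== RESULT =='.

Progress:
  pre ⊆ S: {at(lab), open(d_lab_office)} ⊆ S  — applicable
  S \ del = {open(d_hall_lab), open(d_lab_office)}
  ∪ add   = {at(office), open(d_hall_lab), open(d_lab_office)}

== RESULT ==
["at(office)", "open(d_hall_lab)", "open(d_lab_office)"]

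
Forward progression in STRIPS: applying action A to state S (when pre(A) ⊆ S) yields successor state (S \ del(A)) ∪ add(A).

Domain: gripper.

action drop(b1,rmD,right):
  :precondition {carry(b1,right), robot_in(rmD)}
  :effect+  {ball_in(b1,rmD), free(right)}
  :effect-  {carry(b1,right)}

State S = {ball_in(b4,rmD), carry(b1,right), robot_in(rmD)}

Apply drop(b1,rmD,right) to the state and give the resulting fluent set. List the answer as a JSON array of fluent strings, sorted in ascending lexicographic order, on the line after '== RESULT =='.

Progress:
  pre ⊆ S: {carry(b1,right), robot_in(rmD)} ⊆ S  — applicable
  S \ del = {ball_in(b4,rmD), robot_in(rmD)}
  ∪ add   = {ball_in(b1,rmD), ball_in(b4,rmD), free(right), robot_in(rmD)}

== RESULT ==
["ball_in(b1,rmD)", "ball_in(b4,rmD)", "free(right)", "robot_in(rmD)"]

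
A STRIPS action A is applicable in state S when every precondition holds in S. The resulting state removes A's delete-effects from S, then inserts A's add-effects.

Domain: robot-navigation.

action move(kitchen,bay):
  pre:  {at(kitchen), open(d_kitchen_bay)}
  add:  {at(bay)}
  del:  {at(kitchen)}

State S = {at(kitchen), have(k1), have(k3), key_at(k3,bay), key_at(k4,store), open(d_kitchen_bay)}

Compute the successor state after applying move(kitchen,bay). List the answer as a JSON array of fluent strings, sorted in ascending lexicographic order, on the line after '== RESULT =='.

Progress:
  pre ⊆ S: {at(kitchen), open(d_kitchen_bay)} ⊆ S  — applicable
  S \ del = {have(k1), have(k3), key_at(k3,bay), key_at(k4,store), open(d_kitchen_bay)}
  ∪ add   = {at(bay), have(k1), have(k3), key_at(k3,bay), key_at(k4,store), open(d_kitchen_bay)}

== RESULT ==
["at(bay)", "have(k1)", "have(k3)", "key_at(k3,bay)", "key_at(k4,store)", "open(d_kitchen_bay)"]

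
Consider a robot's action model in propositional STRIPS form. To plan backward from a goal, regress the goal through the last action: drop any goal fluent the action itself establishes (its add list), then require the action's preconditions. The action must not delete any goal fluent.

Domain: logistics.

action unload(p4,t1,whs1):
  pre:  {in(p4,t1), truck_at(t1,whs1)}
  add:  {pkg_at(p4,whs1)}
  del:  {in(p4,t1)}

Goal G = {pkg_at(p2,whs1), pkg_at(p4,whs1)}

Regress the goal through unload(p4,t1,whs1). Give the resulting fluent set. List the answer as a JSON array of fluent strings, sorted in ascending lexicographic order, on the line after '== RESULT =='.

Compute (G \ add) ∪ pre:
  G ∩ del = {}  (empty — regression defined)
  G \ add = {pkg_at(p2,whs1), pkg_at(p4,whs1)} \ {pkg_at(p4,whs1)} = {pkg_at(p2,whs1)}
  ∪ pre   = {pkg_at(p2,whs1)} ∪ {in(p4,t1), truck_at(t1,whs1)}
          = {in(p4,t1), pkg_at(p2,whs1), truck_at(t1,whs1)}

== RESULT ==
["in(p4,t1)", "pkg_at(p2,whs1)", "truck_at(t1,whs1)"]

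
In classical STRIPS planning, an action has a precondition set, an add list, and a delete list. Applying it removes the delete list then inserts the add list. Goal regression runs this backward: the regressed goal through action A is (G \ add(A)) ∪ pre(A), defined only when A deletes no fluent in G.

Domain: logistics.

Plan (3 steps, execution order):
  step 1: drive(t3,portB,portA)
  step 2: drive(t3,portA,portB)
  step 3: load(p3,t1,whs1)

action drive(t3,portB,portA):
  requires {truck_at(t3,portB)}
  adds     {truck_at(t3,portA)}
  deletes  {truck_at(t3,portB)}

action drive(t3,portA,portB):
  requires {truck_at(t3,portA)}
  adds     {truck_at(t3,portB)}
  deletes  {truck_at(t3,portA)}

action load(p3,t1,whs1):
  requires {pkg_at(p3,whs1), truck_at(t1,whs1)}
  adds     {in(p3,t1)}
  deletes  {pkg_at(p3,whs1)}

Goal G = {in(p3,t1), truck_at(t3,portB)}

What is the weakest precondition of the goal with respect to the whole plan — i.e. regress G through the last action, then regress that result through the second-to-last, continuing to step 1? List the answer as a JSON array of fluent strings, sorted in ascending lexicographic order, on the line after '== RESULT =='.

Regress step by step:
  through step 3 (load(p3,t1,whs1)): drop {in(p3,t1)}, keep {truck_at(t3,portB)}, require {pkg_at(p3,whs1), truck_at(t1,whs1)}
    → {pkg_at(p3,whs1), truck_at(t1,whs1), truck_at(t3,portB)}
  through step 2 (drive(t3,portA,portB)): drop {truck_at(t3,portB)}, keep {pkg_at(p3,whs1), truck_at(t1,whs1)}, require {truck_at(t3,portA)}
    → {pkg_at(p3,whs1), truck_at(t1,whs1), truck_at(t3,portA)}
  through step 1 (drive(t3,portB,portA)): drop {truck_at(t3,portA)}, keep {pkg_at(p3,whs1), truck_at(t1,whs1)}, require {truck_at(t3,portB)}
    → {pkg_at(p3,whs1), truck_at(t1,whs1), truck_at(t3,portB)}

== RESULT ==
["pkg_at(p3,whs1)", "truck_at(t1,whs1)", "truck_at(t3,portB)"]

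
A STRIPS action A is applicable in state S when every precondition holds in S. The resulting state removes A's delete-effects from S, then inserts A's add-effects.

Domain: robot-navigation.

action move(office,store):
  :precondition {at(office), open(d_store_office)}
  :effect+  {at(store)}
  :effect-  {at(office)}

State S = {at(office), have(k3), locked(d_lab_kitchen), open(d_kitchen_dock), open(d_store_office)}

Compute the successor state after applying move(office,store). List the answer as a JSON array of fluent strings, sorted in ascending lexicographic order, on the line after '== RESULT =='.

Progress:
  pre ⊆ S: {at(office), open(d_store_office)} ⊆ S  — applicable
  S \ del = {have(k3), locked(d_lab_kitchen), open(d_kitchen_dock), open(d_store_office)}
  ∪ add   = {at(store), have(k3), locked(d_lab_kitchen), open(d_kitchen_dock), open(d_store_office)}

== RESULT ==
["at(store)", "have(k3)", "locked(d_lab_kitchen)", "open(d_kitchen_dock)", "open(d_store_office)"]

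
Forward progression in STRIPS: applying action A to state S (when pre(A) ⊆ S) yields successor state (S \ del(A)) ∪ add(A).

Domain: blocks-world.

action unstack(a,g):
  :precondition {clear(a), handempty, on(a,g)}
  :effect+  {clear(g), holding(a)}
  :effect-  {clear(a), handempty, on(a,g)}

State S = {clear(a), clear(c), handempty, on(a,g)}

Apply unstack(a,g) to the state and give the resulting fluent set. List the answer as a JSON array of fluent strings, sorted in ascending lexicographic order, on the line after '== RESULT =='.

Progress:
  pre ⊆ S: {clear(a), handempty, on(a,g)} ⊆ S  — applicable
  S \ del = {clear(c)}
  ∪ add   = {clear(c), clear(g), holding(a)}

== RESULT ==
["clear(c)", "clear(g)", "holding(a)"]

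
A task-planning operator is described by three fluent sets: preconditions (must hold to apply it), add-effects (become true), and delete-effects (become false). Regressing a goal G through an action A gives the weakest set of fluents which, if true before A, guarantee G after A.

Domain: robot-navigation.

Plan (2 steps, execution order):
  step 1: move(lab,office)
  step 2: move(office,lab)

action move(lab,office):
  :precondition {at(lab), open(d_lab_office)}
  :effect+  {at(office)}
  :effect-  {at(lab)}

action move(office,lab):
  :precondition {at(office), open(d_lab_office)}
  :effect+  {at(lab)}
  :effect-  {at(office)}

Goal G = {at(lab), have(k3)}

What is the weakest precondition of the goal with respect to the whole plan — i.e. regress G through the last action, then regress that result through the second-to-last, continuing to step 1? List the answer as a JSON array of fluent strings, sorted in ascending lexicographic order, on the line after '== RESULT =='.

Work backward from the goal:
  through step 2 (move(office,lab)): drop {at(lab)}, keep {have(k3)}, require {at(office), open(d_lab_office)}
    → {at(office), have(k3), open(d_lab_office)}
  through step 1 (move(lab,office)): drop {at(office)}, keep {have(k3), open(d_lab_office)}, require {at(lab), open(d_lab_office)}
    → {at(lab), have(k3), open(d_lab_office)}

== RESULT ==
["at(lab)", "have(k3)", "open(d_lab_office)"]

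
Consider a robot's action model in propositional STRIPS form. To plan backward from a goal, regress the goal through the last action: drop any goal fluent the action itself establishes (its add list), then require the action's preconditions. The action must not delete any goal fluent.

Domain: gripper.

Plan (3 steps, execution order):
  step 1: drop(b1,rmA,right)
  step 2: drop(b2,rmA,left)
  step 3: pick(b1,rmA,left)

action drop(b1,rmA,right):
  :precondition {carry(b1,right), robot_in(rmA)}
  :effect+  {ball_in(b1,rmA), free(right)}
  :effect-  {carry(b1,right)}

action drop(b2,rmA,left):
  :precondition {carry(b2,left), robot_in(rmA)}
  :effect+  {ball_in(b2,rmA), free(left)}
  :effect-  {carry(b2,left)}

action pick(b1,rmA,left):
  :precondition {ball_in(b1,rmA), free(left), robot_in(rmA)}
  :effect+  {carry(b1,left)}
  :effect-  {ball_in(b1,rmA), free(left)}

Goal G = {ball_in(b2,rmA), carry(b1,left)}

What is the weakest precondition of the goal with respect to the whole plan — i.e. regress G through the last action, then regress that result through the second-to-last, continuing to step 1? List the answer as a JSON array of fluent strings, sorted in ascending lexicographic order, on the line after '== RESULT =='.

Work backward from the goal:
  through step 3 (pick(b1,rmA,left)): drop {carry(b1,left)}, keep {ball_in(b2,rmA)}, require {ball_in(b1,rmA), free(left), robot_in(rmA)}
    → {ball_in(b1,rmA), ball_in(b2,rmA), free(left), robot_in(rmA)}
  through step 2 (drop(b2,rmA,left)): drop {ball_in(b2,rmA), free(left)}, keep {ball_in(b1,rmA), robot_in(rmA)}, require {carry(b2,left), robot_in(rmA)}
    → {ball_in(b1,rmA), carry(b2,left), robot_in(rmA)}
  through step 1 (drop(b1,rmA,right)): drop {ball_in(b1,rmA)}, keep {carry(b2,left), robot_in(rmA)}, require {carry(b1,right), robot_in(rmA)}
    → {carry(b1,right), carry(b2,left), robot_in(rmA)}

== RESULT ==
["carry(b1,right)", "carry(b2,left)", "robot_in(rmA)"]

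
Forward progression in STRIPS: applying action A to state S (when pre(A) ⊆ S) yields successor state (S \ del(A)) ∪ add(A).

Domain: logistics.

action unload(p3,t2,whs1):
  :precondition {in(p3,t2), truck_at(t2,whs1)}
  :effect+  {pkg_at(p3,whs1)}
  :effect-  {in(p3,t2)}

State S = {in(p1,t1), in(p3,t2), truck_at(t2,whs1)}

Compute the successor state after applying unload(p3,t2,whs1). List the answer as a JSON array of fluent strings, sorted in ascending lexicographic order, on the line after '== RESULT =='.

Progress:
  pre ⊆ S: {in(p3,t2), truck_at(t2,whs1)} ⊆ S  — applicable
  S \ del = {in(p1,t1), truck_at(t2,whs1)}
  ∪ add   = {in(p1,t1), pkg_at(p3,whs1), truck_at(t2,whs1)}

== RESULT ==
["in(p1,t1)", "pkg_at(p3,whs1)", "truck_at(t2,whs1)"]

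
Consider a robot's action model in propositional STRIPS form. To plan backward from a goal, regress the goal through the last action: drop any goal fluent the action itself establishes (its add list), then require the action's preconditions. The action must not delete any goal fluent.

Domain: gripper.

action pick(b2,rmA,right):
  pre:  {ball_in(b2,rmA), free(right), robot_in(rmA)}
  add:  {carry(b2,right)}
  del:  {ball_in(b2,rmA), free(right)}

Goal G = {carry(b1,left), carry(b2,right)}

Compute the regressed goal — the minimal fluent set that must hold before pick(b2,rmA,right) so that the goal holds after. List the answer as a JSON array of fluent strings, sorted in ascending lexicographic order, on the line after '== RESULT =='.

Compute (G \ add) ∪ pre:
  G ∩ del = {}  (empty — regression defined)
  G \ add = {carry(b1,left), carry(b2,right)} \ {carry(b2,right)} = {carry(b1,left)}
  ∪ pre   = {carry(b1,left)} ∪ {ball_in(b2,rmA), free(right), robot_in(rmA)}
          = {ball_in(b2,rmA), carry(b1,left), free(right), robot_in(rmA)}

== RESULT ==
["ball_in(b2,rmA)", "carry(b1,left)", "free(right)", "robot_in(rmA)"]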